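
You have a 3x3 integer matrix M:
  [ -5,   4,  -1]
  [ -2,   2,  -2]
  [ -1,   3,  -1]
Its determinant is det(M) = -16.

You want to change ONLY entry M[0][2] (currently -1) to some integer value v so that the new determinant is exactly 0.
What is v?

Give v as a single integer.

det is linear in entry M[0][2]: det = old_det + (v - -1) * C_02
Cofactor C_02 = -4
Want det = 0: -16 + (v - -1) * -4 = 0
  (v - -1) = 16 / -4 = -4
  v = -1 + (-4) = -5

Answer: -5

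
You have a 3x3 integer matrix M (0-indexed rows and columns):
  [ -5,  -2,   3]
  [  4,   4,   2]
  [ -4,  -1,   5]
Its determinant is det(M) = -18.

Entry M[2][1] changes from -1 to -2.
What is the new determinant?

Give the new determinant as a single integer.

Answer: -40

Derivation:
det is linear in row 2: changing M[2][1] by delta changes det by delta * cofactor(2,1).
Cofactor C_21 = (-1)^(2+1) * minor(2,1) = 22
Entry delta = -2 - -1 = -1
Det delta = -1 * 22 = -22
New det = -18 + -22 = -40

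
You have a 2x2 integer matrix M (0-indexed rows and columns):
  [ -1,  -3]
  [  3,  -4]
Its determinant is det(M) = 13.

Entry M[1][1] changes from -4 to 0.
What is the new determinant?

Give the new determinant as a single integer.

Answer: 9

Derivation:
det is linear in row 1: changing M[1][1] by delta changes det by delta * cofactor(1,1).
Cofactor C_11 = (-1)^(1+1) * minor(1,1) = -1
Entry delta = 0 - -4 = 4
Det delta = 4 * -1 = -4
New det = 13 + -4 = 9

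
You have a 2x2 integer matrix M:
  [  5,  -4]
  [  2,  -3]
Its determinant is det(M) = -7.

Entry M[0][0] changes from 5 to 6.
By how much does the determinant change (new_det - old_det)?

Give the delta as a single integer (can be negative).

Answer: -3

Derivation:
Cofactor C_00 = -3
Entry delta = 6 - 5 = 1
Det delta = entry_delta * cofactor = 1 * -3 = -3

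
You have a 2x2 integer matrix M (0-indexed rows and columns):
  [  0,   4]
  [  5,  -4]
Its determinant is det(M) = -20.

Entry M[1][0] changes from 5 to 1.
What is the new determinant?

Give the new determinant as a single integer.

Answer: -4

Derivation:
det is linear in row 1: changing M[1][0] by delta changes det by delta * cofactor(1,0).
Cofactor C_10 = (-1)^(1+0) * minor(1,0) = -4
Entry delta = 1 - 5 = -4
Det delta = -4 * -4 = 16
New det = -20 + 16 = -4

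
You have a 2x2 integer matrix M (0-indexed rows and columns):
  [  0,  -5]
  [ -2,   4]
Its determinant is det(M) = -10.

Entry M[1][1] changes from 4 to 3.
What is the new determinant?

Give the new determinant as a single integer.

det is linear in row 1: changing M[1][1] by delta changes det by delta * cofactor(1,1).
Cofactor C_11 = (-1)^(1+1) * minor(1,1) = 0
Entry delta = 3 - 4 = -1
Det delta = -1 * 0 = 0
New det = -10 + 0 = -10

Answer: -10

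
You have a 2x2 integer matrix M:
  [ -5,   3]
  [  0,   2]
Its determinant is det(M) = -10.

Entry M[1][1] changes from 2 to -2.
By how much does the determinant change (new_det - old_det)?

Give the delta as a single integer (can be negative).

Cofactor C_11 = -5
Entry delta = -2 - 2 = -4
Det delta = entry_delta * cofactor = -4 * -5 = 20

Answer: 20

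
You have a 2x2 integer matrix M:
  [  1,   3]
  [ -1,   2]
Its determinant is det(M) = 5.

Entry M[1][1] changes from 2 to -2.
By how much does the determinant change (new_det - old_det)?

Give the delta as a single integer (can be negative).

Answer: -4

Derivation:
Cofactor C_11 = 1
Entry delta = -2 - 2 = -4
Det delta = entry_delta * cofactor = -4 * 1 = -4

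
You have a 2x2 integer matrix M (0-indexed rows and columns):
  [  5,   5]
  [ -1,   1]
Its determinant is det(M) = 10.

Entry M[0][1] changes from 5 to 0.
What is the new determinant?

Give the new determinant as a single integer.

Answer: 5

Derivation:
det is linear in row 0: changing M[0][1] by delta changes det by delta * cofactor(0,1).
Cofactor C_01 = (-1)^(0+1) * minor(0,1) = 1
Entry delta = 0 - 5 = -5
Det delta = -5 * 1 = -5
New det = 10 + -5 = 5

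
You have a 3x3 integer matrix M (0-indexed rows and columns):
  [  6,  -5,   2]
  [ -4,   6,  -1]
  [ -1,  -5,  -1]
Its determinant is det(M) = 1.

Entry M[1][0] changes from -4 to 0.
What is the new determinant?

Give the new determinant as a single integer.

Answer: -59

Derivation:
det is linear in row 1: changing M[1][0] by delta changes det by delta * cofactor(1,0).
Cofactor C_10 = (-1)^(1+0) * minor(1,0) = -15
Entry delta = 0 - -4 = 4
Det delta = 4 * -15 = -60
New det = 1 + -60 = -59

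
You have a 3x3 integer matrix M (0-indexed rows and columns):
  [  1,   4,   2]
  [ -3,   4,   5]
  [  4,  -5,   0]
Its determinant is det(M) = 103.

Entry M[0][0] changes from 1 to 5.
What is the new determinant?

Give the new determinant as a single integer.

Answer: 203

Derivation:
det is linear in row 0: changing M[0][0] by delta changes det by delta * cofactor(0,0).
Cofactor C_00 = (-1)^(0+0) * minor(0,0) = 25
Entry delta = 5 - 1 = 4
Det delta = 4 * 25 = 100
New det = 103 + 100 = 203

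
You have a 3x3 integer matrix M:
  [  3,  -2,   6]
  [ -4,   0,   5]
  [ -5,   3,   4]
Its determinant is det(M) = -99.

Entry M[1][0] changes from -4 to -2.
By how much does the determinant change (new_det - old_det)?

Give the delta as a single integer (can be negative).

Answer: 52

Derivation:
Cofactor C_10 = 26
Entry delta = -2 - -4 = 2
Det delta = entry_delta * cofactor = 2 * 26 = 52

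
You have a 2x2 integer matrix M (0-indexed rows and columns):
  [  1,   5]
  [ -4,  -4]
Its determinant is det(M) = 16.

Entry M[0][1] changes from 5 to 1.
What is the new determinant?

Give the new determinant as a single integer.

det is linear in row 0: changing M[0][1] by delta changes det by delta * cofactor(0,1).
Cofactor C_01 = (-1)^(0+1) * minor(0,1) = 4
Entry delta = 1 - 5 = -4
Det delta = -4 * 4 = -16
New det = 16 + -16 = 0

Answer: 0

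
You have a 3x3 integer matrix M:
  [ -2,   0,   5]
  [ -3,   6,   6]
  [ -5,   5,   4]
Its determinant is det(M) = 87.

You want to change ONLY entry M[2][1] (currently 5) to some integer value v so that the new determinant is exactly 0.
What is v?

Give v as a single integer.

det is linear in entry M[2][1]: det = old_det + (v - 5) * C_21
Cofactor C_21 = -3
Want det = 0: 87 + (v - 5) * -3 = 0
  (v - 5) = -87 / -3 = 29
  v = 5 + (29) = 34

Answer: 34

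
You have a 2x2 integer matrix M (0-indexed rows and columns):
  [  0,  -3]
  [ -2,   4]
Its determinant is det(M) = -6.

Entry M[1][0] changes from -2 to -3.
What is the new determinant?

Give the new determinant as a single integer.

det is linear in row 1: changing M[1][0] by delta changes det by delta * cofactor(1,0).
Cofactor C_10 = (-1)^(1+0) * minor(1,0) = 3
Entry delta = -3 - -2 = -1
Det delta = -1 * 3 = -3
New det = -6 + -3 = -9

Answer: -9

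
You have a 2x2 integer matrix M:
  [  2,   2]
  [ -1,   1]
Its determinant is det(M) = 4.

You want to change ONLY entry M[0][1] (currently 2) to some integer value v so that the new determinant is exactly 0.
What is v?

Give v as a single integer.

Answer: -2

Derivation:
det is linear in entry M[0][1]: det = old_det + (v - 2) * C_01
Cofactor C_01 = 1
Want det = 0: 4 + (v - 2) * 1 = 0
  (v - 2) = -4 / 1 = -4
  v = 2 + (-4) = -2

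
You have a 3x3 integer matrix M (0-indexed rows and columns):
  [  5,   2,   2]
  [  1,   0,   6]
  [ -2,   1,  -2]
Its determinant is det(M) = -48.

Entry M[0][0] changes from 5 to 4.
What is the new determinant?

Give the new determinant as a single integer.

Answer: -42

Derivation:
det is linear in row 0: changing M[0][0] by delta changes det by delta * cofactor(0,0).
Cofactor C_00 = (-1)^(0+0) * minor(0,0) = -6
Entry delta = 4 - 5 = -1
Det delta = -1 * -6 = 6
New det = -48 + 6 = -42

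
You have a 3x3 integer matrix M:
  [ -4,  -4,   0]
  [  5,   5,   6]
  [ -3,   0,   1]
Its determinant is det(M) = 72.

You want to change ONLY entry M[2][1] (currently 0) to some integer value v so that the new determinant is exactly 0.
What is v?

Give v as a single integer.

Answer: -3

Derivation:
det is linear in entry M[2][1]: det = old_det + (v - 0) * C_21
Cofactor C_21 = 24
Want det = 0: 72 + (v - 0) * 24 = 0
  (v - 0) = -72 / 24 = -3
  v = 0 + (-3) = -3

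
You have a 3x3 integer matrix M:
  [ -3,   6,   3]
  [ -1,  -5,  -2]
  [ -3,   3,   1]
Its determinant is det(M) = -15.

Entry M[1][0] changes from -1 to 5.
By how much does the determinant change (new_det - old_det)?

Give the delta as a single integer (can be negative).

Cofactor C_10 = 3
Entry delta = 5 - -1 = 6
Det delta = entry_delta * cofactor = 6 * 3 = 18

Answer: 18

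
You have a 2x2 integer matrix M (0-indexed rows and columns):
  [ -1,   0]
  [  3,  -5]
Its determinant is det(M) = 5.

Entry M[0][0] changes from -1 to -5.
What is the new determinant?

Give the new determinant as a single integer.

det is linear in row 0: changing M[0][0] by delta changes det by delta * cofactor(0,0).
Cofactor C_00 = (-1)^(0+0) * minor(0,0) = -5
Entry delta = -5 - -1 = -4
Det delta = -4 * -5 = 20
New det = 5 + 20 = 25

Answer: 25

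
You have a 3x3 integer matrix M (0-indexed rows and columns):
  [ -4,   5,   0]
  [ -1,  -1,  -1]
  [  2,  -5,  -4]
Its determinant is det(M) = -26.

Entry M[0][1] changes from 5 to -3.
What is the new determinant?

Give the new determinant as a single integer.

det is linear in row 0: changing M[0][1] by delta changes det by delta * cofactor(0,1).
Cofactor C_01 = (-1)^(0+1) * minor(0,1) = -6
Entry delta = -3 - 5 = -8
Det delta = -8 * -6 = 48
New det = -26 + 48 = 22

Answer: 22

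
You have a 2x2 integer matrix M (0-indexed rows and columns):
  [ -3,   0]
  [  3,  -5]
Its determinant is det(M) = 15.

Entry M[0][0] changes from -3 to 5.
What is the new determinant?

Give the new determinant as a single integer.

Answer: -25

Derivation:
det is linear in row 0: changing M[0][0] by delta changes det by delta * cofactor(0,0).
Cofactor C_00 = (-1)^(0+0) * minor(0,0) = -5
Entry delta = 5 - -3 = 8
Det delta = 8 * -5 = -40
New det = 15 + -40 = -25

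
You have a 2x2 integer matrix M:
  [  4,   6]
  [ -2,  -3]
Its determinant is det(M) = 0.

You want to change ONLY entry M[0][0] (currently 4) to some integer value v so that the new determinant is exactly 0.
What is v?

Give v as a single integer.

det is linear in entry M[0][0]: det = old_det + (v - 4) * C_00
Cofactor C_00 = -3
Want det = 0: 0 + (v - 4) * -3 = 0
  (v - 4) = 0 / -3 = 0
  v = 4 + (0) = 4

Answer: 4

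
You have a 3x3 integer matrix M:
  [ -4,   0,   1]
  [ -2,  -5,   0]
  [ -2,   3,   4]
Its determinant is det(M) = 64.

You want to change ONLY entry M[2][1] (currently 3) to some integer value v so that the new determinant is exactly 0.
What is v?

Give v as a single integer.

Answer: 35

Derivation:
det is linear in entry M[2][1]: det = old_det + (v - 3) * C_21
Cofactor C_21 = -2
Want det = 0: 64 + (v - 3) * -2 = 0
  (v - 3) = -64 / -2 = 32
  v = 3 + (32) = 35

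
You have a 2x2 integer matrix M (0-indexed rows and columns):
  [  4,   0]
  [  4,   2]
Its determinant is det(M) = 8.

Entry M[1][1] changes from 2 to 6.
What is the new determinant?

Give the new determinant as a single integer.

det is linear in row 1: changing M[1][1] by delta changes det by delta * cofactor(1,1).
Cofactor C_11 = (-1)^(1+1) * minor(1,1) = 4
Entry delta = 6 - 2 = 4
Det delta = 4 * 4 = 16
New det = 8 + 16 = 24

Answer: 24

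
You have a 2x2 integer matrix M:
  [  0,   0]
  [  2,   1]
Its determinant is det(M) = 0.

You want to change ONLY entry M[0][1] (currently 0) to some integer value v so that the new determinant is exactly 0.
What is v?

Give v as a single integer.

det is linear in entry M[0][1]: det = old_det + (v - 0) * C_01
Cofactor C_01 = -2
Want det = 0: 0 + (v - 0) * -2 = 0
  (v - 0) = 0 / -2 = 0
  v = 0 + (0) = 0

Answer: 0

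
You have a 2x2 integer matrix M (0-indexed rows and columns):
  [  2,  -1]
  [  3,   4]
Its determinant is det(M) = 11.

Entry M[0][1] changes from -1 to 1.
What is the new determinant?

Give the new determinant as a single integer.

det is linear in row 0: changing M[0][1] by delta changes det by delta * cofactor(0,1).
Cofactor C_01 = (-1)^(0+1) * minor(0,1) = -3
Entry delta = 1 - -1 = 2
Det delta = 2 * -3 = -6
New det = 11 + -6 = 5

Answer: 5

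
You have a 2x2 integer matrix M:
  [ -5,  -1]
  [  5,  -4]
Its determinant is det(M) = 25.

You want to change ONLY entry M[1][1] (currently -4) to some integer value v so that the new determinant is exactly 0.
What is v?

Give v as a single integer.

det is linear in entry M[1][1]: det = old_det + (v - -4) * C_11
Cofactor C_11 = -5
Want det = 0: 25 + (v - -4) * -5 = 0
  (v - -4) = -25 / -5 = 5
  v = -4 + (5) = 1

Answer: 1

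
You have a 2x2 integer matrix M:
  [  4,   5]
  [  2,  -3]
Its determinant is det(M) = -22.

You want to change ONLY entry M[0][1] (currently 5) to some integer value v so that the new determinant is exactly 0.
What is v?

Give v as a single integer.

det is linear in entry M[0][1]: det = old_det + (v - 5) * C_01
Cofactor C_01 = -2
Want det = 0: -22 + (v - 5) * -2 = 0
  (v - 5) = 22 / -2 = -11
  v = 5 + (-11) = -6

Answer: -6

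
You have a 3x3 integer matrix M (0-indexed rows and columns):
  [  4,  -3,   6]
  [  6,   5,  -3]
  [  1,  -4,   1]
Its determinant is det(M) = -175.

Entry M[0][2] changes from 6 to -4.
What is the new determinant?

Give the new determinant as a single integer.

Answer: 115

Derivation:
det is linear in row 0: changing M[0][2] by delta changes det by delta * cofactor(0,2).
Cofactor C_02 = (-1)^(0+2) * minor(0,2) = -29
Entry delta = -4 - 6 = -10
Det delta = -10 * -29 = 290
New det = -175 + 290 = 115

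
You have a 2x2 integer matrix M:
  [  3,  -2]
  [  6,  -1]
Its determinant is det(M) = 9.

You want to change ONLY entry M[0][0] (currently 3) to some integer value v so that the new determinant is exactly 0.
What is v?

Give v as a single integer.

det is linear in entry M[0][0]: det = old_det + (v - 3) * C_00
Cofactor C_00 = -1
Want det = 0: 9 + (v - 3) * -1 = 0
  (v - 3) = -9 / -1 = 9
  v = 3 + (9) = 12

Answer: 12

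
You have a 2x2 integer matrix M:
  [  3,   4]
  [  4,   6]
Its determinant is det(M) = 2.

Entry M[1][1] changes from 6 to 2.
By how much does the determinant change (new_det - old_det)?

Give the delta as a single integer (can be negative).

Answer: -12

Derivation:
Cofactor C_11 = 3
Entry delta = 2 - 6 = -4
Det delta = entry_delta * cofactor = -4 * 3 = -12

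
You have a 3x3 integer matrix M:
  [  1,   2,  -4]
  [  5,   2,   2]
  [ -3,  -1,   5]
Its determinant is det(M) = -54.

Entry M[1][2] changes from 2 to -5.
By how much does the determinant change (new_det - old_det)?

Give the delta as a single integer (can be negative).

Cofactor C_12 = -5
Entry delta = -5 - 2 = -7
Det delta = entry_delta * cofactor = -7 * -5 = 35

Answer: 35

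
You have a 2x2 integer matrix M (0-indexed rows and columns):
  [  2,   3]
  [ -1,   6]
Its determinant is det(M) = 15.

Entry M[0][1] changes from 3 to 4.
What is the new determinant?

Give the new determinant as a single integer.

det is linear in row 0: changing M[0][1] by delta changes det by delta * cofactor(0,1).
Cofactor C_01 = (-1)^(0+1) * minor(0,1) = 1
Entry delta = 4 - 3 = 1
Det delta = 1 * 1 = 1
New det = 15 + 1 = 16

Answer: 16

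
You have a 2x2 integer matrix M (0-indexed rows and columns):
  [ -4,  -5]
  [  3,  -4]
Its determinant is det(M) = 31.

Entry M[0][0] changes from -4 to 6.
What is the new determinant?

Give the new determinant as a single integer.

det is linear in row 0: changing M[0][0] by delta changes det by delta * cofactor(0,0).
Cofactor C_00 = (-1)^(0+0) * minor(0,0) = -4
Entry delta = 6 - -4 = 10
Det delta = 10 * -4 = -40
New det = 31 + -40 = -9

Answer: -9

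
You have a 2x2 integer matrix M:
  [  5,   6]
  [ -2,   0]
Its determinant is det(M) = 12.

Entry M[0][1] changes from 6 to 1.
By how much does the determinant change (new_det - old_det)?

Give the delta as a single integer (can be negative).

Cofactor C_01 = 2
Entry delta = 1 - 6 = -5
Det delta = entry_delta * cofactor = -5 * 2 = -10

Answer: -10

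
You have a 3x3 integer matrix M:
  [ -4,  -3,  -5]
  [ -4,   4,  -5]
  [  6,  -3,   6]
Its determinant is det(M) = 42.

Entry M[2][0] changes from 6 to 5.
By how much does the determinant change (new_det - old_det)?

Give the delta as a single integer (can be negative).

Answer: -35

Derivation:
Cofactor C_20 = 35
Entry delta = 5 - 6 = -1
Det delta = entry_delta * cofactor = -1 * 35 = -35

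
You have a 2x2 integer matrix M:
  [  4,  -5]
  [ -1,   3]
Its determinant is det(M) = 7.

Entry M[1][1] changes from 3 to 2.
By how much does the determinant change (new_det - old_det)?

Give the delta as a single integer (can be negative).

Cofactor C_11 = 4
Entry delta = 2 - 3 = -1
Det delta = entry_delta * cofactor = -1 * 4 = -4

Answer: -4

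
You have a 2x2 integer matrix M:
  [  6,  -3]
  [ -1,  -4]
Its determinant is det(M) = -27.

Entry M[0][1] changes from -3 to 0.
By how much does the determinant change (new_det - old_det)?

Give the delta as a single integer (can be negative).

Cofactor C_01 = 1
Entry delta = 0 - -3 = 3
Det delta = entry_delta * cofactor = 3 * 1 = 3

Answer: 3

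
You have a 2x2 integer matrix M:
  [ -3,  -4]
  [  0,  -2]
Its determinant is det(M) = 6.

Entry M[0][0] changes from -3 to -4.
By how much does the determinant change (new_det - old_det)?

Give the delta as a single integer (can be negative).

Cofactor C_00 = -2
Entry delta = -4 - -3 = -1
Det delta = entry_delta * cofactor = -1 * -2 = 2

Answer: 2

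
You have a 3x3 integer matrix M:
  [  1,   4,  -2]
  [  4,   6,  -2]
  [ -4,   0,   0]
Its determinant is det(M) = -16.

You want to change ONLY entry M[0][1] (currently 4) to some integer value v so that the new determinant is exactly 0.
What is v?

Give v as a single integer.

det is linear in entry M[0][1]: det = old_det + (v - 4) * C_01
Cofactor C_01 = 8
Want det = 0: -16 + (v - 4) * 8 = 0
  (v - 4) = 16 / 8 = 2
  v = 4 + (2) = 6

Answer: 6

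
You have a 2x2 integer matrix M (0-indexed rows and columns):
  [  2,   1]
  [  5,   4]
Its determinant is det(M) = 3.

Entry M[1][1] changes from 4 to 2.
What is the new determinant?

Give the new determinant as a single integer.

Answer: -1

Derivation:
det is linear in row 1: changing M[1][1] by delta changes det by delta * cofactor(1,1).
Cofactor C_11 = (-1)^(1+1) * minor(1,1) = 2
Entry delta = 2 - 4 = -2
Det delta = -2 * 2 = -4
New det = 3 + -4 = -1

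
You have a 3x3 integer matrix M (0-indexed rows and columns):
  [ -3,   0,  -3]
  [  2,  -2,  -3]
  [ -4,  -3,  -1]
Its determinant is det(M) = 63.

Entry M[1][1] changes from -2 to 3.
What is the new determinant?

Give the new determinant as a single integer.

Answer: 18

Derivation:
det is linear in row 1: changing M[1][1] by delta changes det by delta * cofactor(1,1).
Cofactor C_11 = (-1)^(1+1) * minor(1,1) = -9
Entry delta = 3 - -2 = 5
Det delta = 5 * -9 = -45
New det = 63 + -45 = 18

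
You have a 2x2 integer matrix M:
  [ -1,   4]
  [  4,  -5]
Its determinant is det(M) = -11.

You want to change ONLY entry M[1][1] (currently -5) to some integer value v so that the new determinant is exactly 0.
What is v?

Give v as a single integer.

det is linear in entry M[1][1]: det = old_det + (v - -5) * C_11
Cofactor C_11 = -1
Want det = 0: -11 + (v - -5) * -1 = 0
  (v - -5) = 11 / -1 = -11
  v = -5 + (-11) = -16

Answer: -16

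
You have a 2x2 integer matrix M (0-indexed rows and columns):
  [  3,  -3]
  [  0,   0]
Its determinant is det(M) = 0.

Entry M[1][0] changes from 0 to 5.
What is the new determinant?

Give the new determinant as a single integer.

Answer: 15

Derivation:
det is linear in row 1: changing M[1][0] by delta changes det by delta * cofactor(1,0).
Cofactor C_10 = (-1)^(1+0) * minor(1,0) = 3
Entry delta = 5 - 0 = 5
Det delta = 5 * 3 = 15
New det = 0 + 15 = 15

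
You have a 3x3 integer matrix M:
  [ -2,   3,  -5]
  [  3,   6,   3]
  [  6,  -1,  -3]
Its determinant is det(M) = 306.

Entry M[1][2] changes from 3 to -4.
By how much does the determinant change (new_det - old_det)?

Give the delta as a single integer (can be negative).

Answer: -112

Derivation:
Cofactor C_12 = 16
Entry delta = -4 - 3 = -7
Det delta = entry_delta * cofactor = -7 * 16 = -112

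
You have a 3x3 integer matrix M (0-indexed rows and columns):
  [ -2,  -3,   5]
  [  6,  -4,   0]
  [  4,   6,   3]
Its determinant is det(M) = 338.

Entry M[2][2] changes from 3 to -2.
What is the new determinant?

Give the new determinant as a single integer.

Answer: 208

Derivation:
det is linear in row 2: changing M[2][2] by delta changes det by delta * cofactor(2,2).
Cofactor C_22 = (-1)^(2+2) * minor(2,2) = 26
Entry delta = -2 - 3 = -5
Det delta = -5 * 26 = -130
New det = 338 + -130 = 208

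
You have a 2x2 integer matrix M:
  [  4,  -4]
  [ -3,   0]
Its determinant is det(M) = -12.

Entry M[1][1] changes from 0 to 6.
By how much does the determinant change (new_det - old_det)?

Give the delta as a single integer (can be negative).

Answer: 24

Derivation:
Cofactor C_11 = 4
Entry delta = 6 - 0 = 6
Det delta = entry_delta * cofactor = 6 * 4 = 24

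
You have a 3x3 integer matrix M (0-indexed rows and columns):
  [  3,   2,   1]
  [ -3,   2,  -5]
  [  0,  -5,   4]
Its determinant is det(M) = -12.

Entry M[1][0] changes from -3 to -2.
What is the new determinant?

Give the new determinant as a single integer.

det is linear in row 1: changing M[1][0] by delta changes det by delta * cofactor(1,0).
Cofactor C_10 = (-1)^(1+0) * minor(1,0) = -13
Entry delta = -2 - -3 = 1
Det delta = 1 * -13 = -13
New det = -12 + -13 = -25

Answer: -25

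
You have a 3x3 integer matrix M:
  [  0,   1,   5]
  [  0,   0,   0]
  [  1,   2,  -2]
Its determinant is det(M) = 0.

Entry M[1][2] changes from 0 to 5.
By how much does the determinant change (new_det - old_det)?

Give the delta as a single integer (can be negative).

Answer: 5

Derivation:
Cofactor C_12 = 1
Entry delta = 5 - 0 = 5
Det delta = entry_delta * cofactor = 5 * 1 = 5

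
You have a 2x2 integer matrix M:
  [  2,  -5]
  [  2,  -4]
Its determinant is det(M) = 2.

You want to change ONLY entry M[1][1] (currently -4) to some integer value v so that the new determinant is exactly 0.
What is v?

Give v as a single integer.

det is linear in entry M[1][1]: det = old_det + (v - -4) * C_11
Cofactor C_11 = 2
Want det = 0: 2 + (v - -4) * 2 = 0
  (v - -4) = -2 / 2 = -1
  v = -4 + (-1) = -5

Answer: -5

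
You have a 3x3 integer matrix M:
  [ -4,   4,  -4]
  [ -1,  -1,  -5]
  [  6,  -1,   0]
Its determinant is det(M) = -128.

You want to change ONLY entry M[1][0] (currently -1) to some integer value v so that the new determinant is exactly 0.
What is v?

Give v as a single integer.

Answer: 31

Derivation:
det is linear in entry M[1][0]: det = old_det + (v - -1) * C_10
Cofactor C_10 = 4
Want det = 0: -128 + (v - -1) * 4 = 0
  (v - -1) = 128 / 4 = 32
  v = -1 + (32) = 31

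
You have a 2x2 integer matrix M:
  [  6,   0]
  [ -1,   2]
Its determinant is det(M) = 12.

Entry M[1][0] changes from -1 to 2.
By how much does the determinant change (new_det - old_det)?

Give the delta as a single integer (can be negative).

Cofactor C_10 = 0
Entry delta = 2 - -1 = 3
Det delta = entry_delta * cofactor = 3 * 0 = 0

Answer: 0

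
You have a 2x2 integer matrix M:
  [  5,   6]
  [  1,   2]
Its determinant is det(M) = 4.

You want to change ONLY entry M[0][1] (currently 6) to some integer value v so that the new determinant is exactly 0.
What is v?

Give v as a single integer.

det is linear in entry M[0][1]: det = old_det + (v - 6) * C_01
Cofactor C_01 = -1
Want det = 0: 4 + (v - 6) * -1 = 0
  (v - 6) = -4 / -1 = 4
  v = 6 + (4) = 10

Answer: 10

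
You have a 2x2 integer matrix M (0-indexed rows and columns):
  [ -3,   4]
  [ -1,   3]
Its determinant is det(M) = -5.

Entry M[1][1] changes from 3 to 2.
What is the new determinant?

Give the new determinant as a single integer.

det is linear in row 1: changing M[1][1] by delta changes det by delta * cofactor(1,1).
Cofactor C_11 = (-1)^(1+1) * minor(1,1) = -3
Entry delta = 2 - 3 = -1
Det delta = -1 * -3 = 3
New det = -5 + 3 = -2

Answer: -2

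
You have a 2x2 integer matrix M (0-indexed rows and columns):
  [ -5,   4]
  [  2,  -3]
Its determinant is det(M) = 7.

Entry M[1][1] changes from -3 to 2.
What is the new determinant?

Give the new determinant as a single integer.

det is linear in row 1: changing M[1][1] by delta changes det by delta * cofactor(1,1).
Cofactor C_11 = (-1)^(1+1) * minor(1,1) = -5
Entry delta = 2 - -3 = 5
Det delta = 5 * -5 = -25
New det = 7 + -25 = -18

Answer: -18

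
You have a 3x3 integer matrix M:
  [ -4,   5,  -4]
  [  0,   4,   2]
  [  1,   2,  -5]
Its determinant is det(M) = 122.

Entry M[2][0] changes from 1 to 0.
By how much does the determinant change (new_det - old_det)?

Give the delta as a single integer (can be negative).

Cofactor C_20 = 26
Entry delta = 0 - 1 = -1
Det delta = entry_delta * cofactor = -1 * 26 = -26

Answer: -26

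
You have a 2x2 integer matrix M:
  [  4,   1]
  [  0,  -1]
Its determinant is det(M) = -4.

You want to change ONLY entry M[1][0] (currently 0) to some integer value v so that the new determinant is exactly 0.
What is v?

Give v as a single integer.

Answer: -4

Derivation:
det is linear in entry M[1][0]: det = old_det + (v - 0) * C_10
Cofactor C_10 = -1
Want det = 0: -4 + (v - 0) * -1 = 0
  (v - 0) = 4 / -1 = -4
  v = 0 + (-4) = -4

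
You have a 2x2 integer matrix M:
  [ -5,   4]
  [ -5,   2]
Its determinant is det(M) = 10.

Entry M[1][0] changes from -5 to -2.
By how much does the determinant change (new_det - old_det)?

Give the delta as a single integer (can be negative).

Answer: -12

Derivation:
Cofactor C_10 = -4
Entry delta = -2 - -5 = 3
Det delta = entry_delta * cofactor = 3 * -4 = -12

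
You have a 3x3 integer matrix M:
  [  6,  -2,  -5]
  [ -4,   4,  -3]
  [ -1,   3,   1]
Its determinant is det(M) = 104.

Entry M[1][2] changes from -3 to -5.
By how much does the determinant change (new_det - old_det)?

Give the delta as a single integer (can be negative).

Answer: 32

Derivation:
Cofactor C_12 = -16
Entry delta = -5 - -3 = -2
Det delta = entry_delta * cofactor = -2 * -16 = 32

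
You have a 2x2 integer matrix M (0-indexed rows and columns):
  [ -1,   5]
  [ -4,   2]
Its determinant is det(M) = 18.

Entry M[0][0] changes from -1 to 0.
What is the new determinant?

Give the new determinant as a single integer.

det is linear in row 0: changing M[0][0] by delta changes det by delta * cofactor(0,0).
Cofactor C_00 = (-1)^(0+0) * minor(0,0) = 2
Entry delta = 0 - -1 = 1
Det delta = 1 * 2 = 2
New det = 18 + 2 = 20

Answer: 20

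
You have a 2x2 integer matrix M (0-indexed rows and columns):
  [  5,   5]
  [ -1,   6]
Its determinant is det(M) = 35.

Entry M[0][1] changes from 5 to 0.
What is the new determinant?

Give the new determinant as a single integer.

det is linear in row 0: changing M[0][1] by delta changes det by delta * cofactor(0,1).
Cofactor C_01 = (-1)^(0+1) * minor(0,1) = 1
Entry delta = 0 - 5 = -5
Det delta = -5 * 1 = -5
New det = 35 + -5 = 30

Answer: 30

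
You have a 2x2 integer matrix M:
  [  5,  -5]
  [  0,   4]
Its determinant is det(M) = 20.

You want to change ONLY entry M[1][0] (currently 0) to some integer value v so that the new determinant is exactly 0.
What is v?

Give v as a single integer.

det is linear in entry M[1][0]: det = old_det + (v - 0) * C_10
Cofactor C_10 = 5
Want det = 0: 20 + (v - 0) * 5 = 0
  (v - 0) = -20 / 5 = -4
  v = 0 + (-4) = -4

Answer: -4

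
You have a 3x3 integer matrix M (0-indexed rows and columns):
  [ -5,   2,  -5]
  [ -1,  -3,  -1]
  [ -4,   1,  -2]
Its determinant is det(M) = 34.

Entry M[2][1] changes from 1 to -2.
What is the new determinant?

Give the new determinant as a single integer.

det is linear in row 2: changing M[2][1] by delta changes det by delta * cofactor(2,1).
Cofactor C_21 = (-1)^(2+1) * minor(2,1) = 0
Entry delta = -2 - 1 = -3
Det delta = -3 * 0 = 0
New det = 34 + 0 = 34

Answer: 34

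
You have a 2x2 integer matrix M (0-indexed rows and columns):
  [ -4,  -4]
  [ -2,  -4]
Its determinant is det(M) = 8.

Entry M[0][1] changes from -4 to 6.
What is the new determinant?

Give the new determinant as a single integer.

det is linear in row 0: changing M[0][1] by delta changes det by delta * cofactor(0,1).
Cofactor C_01 = (-1)^(0+1) * minor(0,1) = 2
Entry delta = 6 - -4 = 10
Det delta = 10 * 2 = 20
New det = 8 + 20 = 28

Answer: 28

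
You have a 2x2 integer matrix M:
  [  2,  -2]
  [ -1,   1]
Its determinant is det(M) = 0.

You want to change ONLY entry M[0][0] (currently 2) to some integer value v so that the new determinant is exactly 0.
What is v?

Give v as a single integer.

det is linear in entry M[0][0]: det = old_det + (v - 2) * C_00
Cofactor C_00 = 1
Want det = 0: 0 + (v - 2) * 1 = 0
  (v - 2) = 0 / 1 = 0
  v = 2 + (0) = 2

Answer: 2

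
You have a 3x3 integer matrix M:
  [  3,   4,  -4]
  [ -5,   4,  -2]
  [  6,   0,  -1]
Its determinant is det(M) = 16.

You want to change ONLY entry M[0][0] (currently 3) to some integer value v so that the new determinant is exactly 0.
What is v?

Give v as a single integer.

det is linear in entry M[0][0]: det = old_det + (v - 3) * C_00
Cofactor C_00 = -4
Want det = 0: 16 + (v - 3) * -4 = 0
  (v - 3) = -16 / -4 = 4
  v = 3 + (4) = 7

Answer: 7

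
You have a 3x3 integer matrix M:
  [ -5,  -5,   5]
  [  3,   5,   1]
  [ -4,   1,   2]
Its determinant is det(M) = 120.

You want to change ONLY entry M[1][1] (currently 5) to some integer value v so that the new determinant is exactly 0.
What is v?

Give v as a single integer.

Answer: -7

Derivation:
det is linear in entry M[1][1]: det = old_det + (v - 5) * C_11
Cofactor C_11 = 10
Want det = 0: 120 + (v - 5) * 10 = 0
  (v - 5) = -120 / 10 = -12
  v = 5 + (-12) = -7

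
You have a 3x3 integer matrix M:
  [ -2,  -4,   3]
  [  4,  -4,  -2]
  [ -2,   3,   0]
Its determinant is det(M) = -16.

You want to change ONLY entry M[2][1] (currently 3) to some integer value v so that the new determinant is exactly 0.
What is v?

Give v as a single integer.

det is linear in entry M[2][1]: det = old_det + (v - 3) * C_21
Cofactor C_21 = 8
Want det = 0: -16 + (v - 3) * 8 = 0
  (v - 3) = 16 / 8 = 2
  v = 3 + (2) = 5

Answer: 5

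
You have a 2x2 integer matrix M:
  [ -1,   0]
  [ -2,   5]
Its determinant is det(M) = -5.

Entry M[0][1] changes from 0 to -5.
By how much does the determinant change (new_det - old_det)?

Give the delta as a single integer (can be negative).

Answer: -10

Derivation:
Cofactor C_01 = 2
Entry delta = -5 - 0 = -5
Det delta = entry_delta * cofactor = -5 * 2 = -10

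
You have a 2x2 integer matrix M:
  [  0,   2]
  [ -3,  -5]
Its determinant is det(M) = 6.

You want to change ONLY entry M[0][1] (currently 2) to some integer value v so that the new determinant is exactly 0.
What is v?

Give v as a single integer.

det is linear in entry M[0][1]: det = old_det + (v - 2) * C_01
Cofactor C_01 = 3
Want det = 0: 6 + (v - 2) * 3 = 0
  (v - 2) = -6 / 3 = -2
  v = 2 + (-2) = 0

Answer: 0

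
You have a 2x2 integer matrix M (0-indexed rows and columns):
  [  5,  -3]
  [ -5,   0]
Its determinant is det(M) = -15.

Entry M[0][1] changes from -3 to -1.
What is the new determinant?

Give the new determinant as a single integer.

Answer: -5

Derivation:
det is linear in row 0: changing M[0][1] by delta changes det by delta * cofactor(0,1).
Cofactor C_01 = (-1)^(0+1) * minor(0,1) = 5
Entry delta = -1 - -3 = 2
Det delta = 2 * 5 = 10
New det = -15 + 10 = -5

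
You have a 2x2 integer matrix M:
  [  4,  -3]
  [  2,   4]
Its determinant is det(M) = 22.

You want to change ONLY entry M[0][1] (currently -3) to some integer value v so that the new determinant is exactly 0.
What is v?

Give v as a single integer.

Answer: 8

Derivation:
det is linear in entry M[0][1]: det = old_det + (v - -3) * C_01
Cofactor C_01 = -2
Want det = 0: 22 + (v - -3) * -2 = 0
  (v - -3) = -22 / -2 = 11
  v = -3 + (11) = 8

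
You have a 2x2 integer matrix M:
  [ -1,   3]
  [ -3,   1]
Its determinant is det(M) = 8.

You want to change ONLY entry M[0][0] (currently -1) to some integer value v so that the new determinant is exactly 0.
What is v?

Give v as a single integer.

Answer: -9

Derivation:
det is linear in entry M[0][0]: det = old_det + (v - -1) * C_00
Cofactor C_00 = 1
Want det = 0: 8 + (v - -1) * 1 = 0
  (v - -1) = -8 / 1 = -8
  v = -1 + (-8) = -9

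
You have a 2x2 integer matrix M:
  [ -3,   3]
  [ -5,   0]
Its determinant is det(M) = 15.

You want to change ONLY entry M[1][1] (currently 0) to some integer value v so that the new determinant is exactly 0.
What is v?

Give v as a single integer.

det is linear in entry M[1][1]: det = old_det + (v - 0) * C_11
Cofactor C_11 = -3
Want det = 0: 15 + (v - 0) * -3 = 0
  (v - 0) = -15 / -3 = 5
  v = 0 + (5) = 5

Answer: 5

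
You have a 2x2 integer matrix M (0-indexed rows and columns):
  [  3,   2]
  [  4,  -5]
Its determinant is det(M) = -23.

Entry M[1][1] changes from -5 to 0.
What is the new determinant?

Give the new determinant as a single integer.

Answer: -8

Derivation:
det is linear in row 1: changing M[1][1] by delta changes det by delta * cofactor(1,1).
Cofactor C_11 = (-1)^(1+1) * minor(1,1) = 3
Entry delta = 0 - -5 = 5
Det delta = 5 * 3 = 15
New det = -23 + 15 = -8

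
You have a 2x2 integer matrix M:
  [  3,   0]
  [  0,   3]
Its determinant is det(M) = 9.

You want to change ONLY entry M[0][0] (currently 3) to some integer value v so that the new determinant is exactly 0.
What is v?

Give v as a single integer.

Answer: 0

Derivation:
det is linear in entry M[0][0]: det = old_det + (v - 3) * C_00
Cofactor C_00 = 3
Want det = 0: 9 + (v - 3) * 3 = 0
  (v - 3) = -9 / 3 = -3
  v = 3 + (-3) = 0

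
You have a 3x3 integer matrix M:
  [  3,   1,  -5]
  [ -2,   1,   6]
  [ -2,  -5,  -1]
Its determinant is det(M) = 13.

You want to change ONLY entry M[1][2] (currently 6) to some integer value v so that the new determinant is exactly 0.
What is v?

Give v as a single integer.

Answer: 5

Derivation:
det is linear in entry M[1][2]: det = old_det + (v - 6) * C_12
Cofactor C_12 = 13
Want det = 0: 13 + (v - 6) * 13 = 0
  (v - 6) = -13 / 13 = -1
  v = 6 + (-1) = 5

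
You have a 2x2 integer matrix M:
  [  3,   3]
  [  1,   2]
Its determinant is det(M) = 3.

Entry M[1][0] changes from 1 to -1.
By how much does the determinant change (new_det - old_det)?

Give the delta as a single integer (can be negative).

Answer: 6

Derivation:
Cofactor C_10 = -3
Entry delta = -1 - 1 = -2
Det delta = entry_delta * cofactor = -2 * -3 = 6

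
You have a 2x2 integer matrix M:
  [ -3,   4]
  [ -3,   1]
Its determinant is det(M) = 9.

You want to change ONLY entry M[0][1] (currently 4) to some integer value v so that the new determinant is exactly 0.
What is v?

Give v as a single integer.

Answer: 1

Derivation:
det is linear in entry M[0][1]: det = old_det + (v - 4) * C_01
Cofactor C_01 = 3
Want det = 0: 9 + (v - 4) * 3 = 0
  (v - 4) = -9 / 3 = -3
  v = 4 + (-3) = 1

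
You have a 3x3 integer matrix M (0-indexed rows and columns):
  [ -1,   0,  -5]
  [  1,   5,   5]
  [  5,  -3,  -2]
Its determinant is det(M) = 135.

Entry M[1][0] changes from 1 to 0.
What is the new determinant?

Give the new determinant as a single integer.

det is linear in row 1: changing M[1][0] by delta changes det by delta * cofactor(1,0).
Cofactor C_10 = (-1)^(1+0) * minor(1,0) = 15
Entry delta = 0 - 1 = -1
Det delta = -1 * 15 = -15
New det = 135 + -15 = 120

Answer: 120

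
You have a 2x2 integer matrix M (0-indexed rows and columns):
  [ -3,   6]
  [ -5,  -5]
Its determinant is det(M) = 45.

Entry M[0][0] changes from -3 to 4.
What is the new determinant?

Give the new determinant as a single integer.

det is linear in row 0: changing M[0][0] by delta changes det by delta * cofactor(0,0).
Cofactor C_00 = (-1)^(0+0) * minor(0,0) = -5
Entry delta = 4 - -3 = 7
Det delta = 7 * -5 = -35
New det = 45 + -35 = 10

Answer: 10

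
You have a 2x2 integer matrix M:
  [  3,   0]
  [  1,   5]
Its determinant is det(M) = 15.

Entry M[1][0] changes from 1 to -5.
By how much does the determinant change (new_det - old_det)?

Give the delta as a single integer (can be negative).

Answer: 0

Derivation:
Cofactor C_10 = 0
Entry delta = -5 - 1 = -6
Det delta = entry_delta * cofactor = -6 * 0 = 0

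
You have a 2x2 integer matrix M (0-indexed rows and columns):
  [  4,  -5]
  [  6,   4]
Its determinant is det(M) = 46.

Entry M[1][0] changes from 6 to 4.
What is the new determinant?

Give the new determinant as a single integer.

det is linear in row 1: changing M[1][0] by delta changes det by delta * cofactor(1,0).
Cofactor C_10 = (-1)^(1+0) * minor(1,0) = 5
Entry delta = 4 - 6 = -2
Det delta = -2 * 5 = -10
New det = 46 + -10 = 36

Answer: 36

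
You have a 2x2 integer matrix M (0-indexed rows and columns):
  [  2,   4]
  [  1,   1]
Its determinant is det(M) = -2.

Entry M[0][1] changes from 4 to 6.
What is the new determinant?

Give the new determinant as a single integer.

det is linear in row 0: changing M[0][1] by delta changes det by delta * cofactor(0,1).
Cofactor C_01 = (-1)^(0+1) * minor(0,1) = -1
Entry delta = 6 - 4 = 2
Det delta = 2 * -1 = -2
New det = -2 + -2 = -4

Answer: -4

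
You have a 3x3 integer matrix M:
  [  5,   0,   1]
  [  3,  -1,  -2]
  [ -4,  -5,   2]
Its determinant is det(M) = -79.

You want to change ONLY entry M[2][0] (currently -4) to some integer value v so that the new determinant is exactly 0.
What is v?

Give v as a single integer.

Answer: 75

Derivation:
det is linear in entry M[2][0]: det = old_det + (v - -4) * C_20
Cofactor C_20 = 1
Want det = 0: -79 + (v - -4) * 1 = 0
  (v - -4) = 79 / 1 = 79
  v = -4 + (79) = 75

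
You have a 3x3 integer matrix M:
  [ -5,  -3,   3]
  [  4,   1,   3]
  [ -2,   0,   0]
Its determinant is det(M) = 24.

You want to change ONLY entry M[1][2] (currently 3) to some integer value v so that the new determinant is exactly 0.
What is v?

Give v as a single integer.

det is linear in entry M[1][2]: det = old_det + (v - 3) * C_12
Cofactor C_12 = 6
Want det = 0: 24 + (v - 3) * 6 = 0
  (v - 3) = -24 / 6 = -4
  v = 3 + (-4) = -1

Answer: -1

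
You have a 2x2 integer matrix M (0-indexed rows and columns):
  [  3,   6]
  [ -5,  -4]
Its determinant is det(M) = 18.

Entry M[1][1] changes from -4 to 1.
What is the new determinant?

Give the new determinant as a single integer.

Answer: 33

Derivation:
det is linear in row 1: changing M[1][1] by delta changes det by delta * cofactor(1,1).
Cofactor C_11 = (-1)^(1+1) * minor(1,1) = 3
Entry delta = 1 - -4 = 5
Det delta = 5 * 3 = 15
New det = 18 + 15 = 33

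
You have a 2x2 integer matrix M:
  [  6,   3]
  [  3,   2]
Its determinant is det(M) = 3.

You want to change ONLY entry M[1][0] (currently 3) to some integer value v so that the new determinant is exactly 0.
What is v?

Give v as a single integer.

det is linear in entry M[1][0]: det = old_det + (v - 3) * C_10
Cofactor C_10 = -3
Want det = 0: 3 + (v - 3) * -3 = 0
  (v - 3) = -3 / -3 = 1
  v = 3 + (1) = 4

Answer: 4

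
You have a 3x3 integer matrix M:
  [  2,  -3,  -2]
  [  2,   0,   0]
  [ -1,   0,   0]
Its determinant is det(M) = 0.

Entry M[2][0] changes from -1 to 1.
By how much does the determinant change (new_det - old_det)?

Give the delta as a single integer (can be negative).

Cofactor C_20 = 0
Entry delta = 1 - -1 = 2
Det delta = entry_delta * cofactor = 2 * 0 = 0

Answer: 0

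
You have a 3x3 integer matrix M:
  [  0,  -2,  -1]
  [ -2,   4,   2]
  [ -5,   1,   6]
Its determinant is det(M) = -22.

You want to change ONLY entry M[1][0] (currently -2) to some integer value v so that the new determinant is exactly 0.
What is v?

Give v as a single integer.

det is linear in entry M[1][0]: det = old_det + (v - -2) * C_10
Cofactor C_10 = 11
Want det = 0: -22 + (v - -2) * 11 = 0
  (v - -2) = 22 / 11 = 2
  v = -2 + (2) = 0

Answer: 0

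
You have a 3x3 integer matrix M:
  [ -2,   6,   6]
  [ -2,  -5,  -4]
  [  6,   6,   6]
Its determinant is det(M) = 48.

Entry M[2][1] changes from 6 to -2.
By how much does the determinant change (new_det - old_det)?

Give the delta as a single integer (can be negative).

Answer: 160

Derivation:
Cofactor C_21 = -20
Entry delta = -2 - 6 = -8
Det delta = entry_delta * cofactor = -8 * -20 = 160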